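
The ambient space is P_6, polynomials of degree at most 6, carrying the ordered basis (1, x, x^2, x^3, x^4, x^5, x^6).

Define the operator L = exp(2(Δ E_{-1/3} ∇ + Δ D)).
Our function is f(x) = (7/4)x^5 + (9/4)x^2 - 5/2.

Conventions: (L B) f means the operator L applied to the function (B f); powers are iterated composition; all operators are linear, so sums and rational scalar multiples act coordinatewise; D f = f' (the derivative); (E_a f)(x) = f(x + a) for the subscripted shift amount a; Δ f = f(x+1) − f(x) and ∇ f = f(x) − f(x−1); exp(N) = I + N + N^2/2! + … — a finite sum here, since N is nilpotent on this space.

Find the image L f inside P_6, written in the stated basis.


order-1 term: 140x^3 + 35x^2 + (385/3)x + 1147/54
order-2 term: 1680x + 280
the series for exp(2(Δ E_{-1/3} ∇ + Δ D)) f terminates at order 2
exp(2(Δ E_{-1/3} ∇ + Δ D)) f = (7/4)x^5 + 140x^3 + (149/4)x^2 + (5425/3)x + 8066/27

the result is g(x) = (7/4)x^5 + 140x^3 + (149/4)x^2 + (5425/3)x + 8066/27


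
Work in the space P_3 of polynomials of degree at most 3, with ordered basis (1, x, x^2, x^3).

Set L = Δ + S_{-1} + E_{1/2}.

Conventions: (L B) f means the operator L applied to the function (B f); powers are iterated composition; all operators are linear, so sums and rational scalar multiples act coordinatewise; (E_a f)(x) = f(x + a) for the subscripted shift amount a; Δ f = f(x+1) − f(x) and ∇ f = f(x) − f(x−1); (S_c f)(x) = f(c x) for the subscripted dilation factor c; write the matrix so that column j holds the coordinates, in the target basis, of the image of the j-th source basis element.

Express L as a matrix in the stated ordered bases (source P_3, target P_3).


the matrix is [[2, 3/2, 5/4, 9/8]; [0, 0, 3, 15/4]; [0, 0, 2, 9/2]; [0, 0, 0, 0]] (rows listed top to bottom)

image of 1: 2
image of x: 3/2
image of x^2: 2x^2 + 3x + 5/4
image of x^3: (9/2)x^2 + (15/4)x + 9/8
each image's coordinates form column j of the matrix


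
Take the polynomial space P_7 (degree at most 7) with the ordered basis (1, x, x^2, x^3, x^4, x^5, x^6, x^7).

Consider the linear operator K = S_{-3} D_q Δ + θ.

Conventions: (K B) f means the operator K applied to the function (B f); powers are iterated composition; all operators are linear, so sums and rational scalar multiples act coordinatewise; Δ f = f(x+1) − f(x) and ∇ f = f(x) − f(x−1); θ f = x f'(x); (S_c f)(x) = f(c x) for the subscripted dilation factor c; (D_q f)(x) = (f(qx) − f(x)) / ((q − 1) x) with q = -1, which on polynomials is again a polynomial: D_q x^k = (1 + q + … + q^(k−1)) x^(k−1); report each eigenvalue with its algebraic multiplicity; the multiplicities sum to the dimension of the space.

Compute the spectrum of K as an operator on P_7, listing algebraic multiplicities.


image of 1: 0
image of x: x
image of x^2: 2x^2 + 2
image of x^3: 3x^3 + 3
image of x^4: 4x^4 + 36x^2 + 4
image of x^5: 5x^5 + 90x^2 + 5
image of x^6: 6x^6 + 486x^4 + 180x^2 + 6
image of x^7: 7x^7 + 1701x^4 + 315x^2 + 7
the matrix is upper triangular; its diagonal is (0, 1, 2, 3, 4, 5, 6, 7)
for a triangular matrix the eigenvalues are the diagonal entries, with algebraic multiplicity their repetition count

λ = 0 (multiplicity 1), λ = 1 (multiplicity 1), λ = 2 (multiplicity 1), λ = 3 (multiplicity 1), λ = 4 (multiplicity 1), λ = 5 (multiplicity 1), λ = 6 (multiplicity 1), λ = 7 (multiplicity 1)


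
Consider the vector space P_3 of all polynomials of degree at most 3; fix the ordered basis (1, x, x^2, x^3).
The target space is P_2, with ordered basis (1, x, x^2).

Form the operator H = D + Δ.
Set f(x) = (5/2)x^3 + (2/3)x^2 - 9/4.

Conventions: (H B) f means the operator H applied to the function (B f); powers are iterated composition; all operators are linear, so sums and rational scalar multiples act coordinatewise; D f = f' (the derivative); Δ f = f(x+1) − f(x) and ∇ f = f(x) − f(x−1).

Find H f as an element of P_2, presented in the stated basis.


D f = (15/2)x^2 + (4/3)x
Δ f = (15/2)x^2 + (53/6)x + 19/6
(D + Δ) f = 15x^2 + (61/6)x + 19/6

the image equals g(x) = 15x^2 + (61/6)x + 19/6


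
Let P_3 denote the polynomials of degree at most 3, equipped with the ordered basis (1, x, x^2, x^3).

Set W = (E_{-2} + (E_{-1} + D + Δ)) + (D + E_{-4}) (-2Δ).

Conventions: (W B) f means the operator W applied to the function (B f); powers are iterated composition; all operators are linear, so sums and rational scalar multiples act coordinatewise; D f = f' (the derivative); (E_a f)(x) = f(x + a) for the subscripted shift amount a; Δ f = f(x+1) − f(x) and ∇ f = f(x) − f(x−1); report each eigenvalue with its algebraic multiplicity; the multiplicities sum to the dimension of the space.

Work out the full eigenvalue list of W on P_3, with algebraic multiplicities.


λ = 2 (multiplicity 4)

image of 1: 2
image of x: 2x - 3
image of x^2: 2x^2 - 6x + 16
image of x^3: 2x^3 - 9x^2 + 48x - 88
the matrix is upper triangular; its diagonal is (2, 2, 2, 2)
for a triangular matrix the eigenvalues are the diagonal entries, with algebraic multiplicity their repetition count


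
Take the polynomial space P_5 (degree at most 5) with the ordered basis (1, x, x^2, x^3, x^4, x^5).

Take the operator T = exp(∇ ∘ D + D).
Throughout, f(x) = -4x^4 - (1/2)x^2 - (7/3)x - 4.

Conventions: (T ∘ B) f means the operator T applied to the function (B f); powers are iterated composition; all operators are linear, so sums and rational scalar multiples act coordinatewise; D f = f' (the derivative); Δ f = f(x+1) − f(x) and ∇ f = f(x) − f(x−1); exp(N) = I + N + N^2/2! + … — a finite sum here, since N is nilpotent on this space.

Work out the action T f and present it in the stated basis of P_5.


g(x) = -4x^4 - 16x^3 - (145/2)x^2 - (202/3)x - 455/6

order-1 term: -16x^3 - 48x^2 + 47x - 58/3
order-2 term: -24x^2 - 96x - 1/2
order-3 term: -16x - 48
order-4 term: -4
the series for exp(∇ ∘ D + D) f terminates at order 4
exp(∇ ∘ D + D) f = -4x^4 - 16x^3 - (145/2)x^2 - (202/3)x - 455/6


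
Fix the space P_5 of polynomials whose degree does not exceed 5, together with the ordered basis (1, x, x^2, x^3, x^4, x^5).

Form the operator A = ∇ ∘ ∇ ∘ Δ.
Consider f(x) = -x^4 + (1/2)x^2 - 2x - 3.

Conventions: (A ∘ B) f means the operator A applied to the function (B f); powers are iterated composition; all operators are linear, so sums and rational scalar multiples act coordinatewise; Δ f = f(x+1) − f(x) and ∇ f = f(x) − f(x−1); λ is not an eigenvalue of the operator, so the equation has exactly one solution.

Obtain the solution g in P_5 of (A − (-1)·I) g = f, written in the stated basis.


write g with unknown coordinates in the stated basis and equate coefficients in (A − (-1)·I) g = f
solving from the highest basis element down gives g = -x^4 + (1/2)x^2 + 22x - 15
check: A g = -24x + 12
so A g − (-1)·g = -x^4 + (1/2)x^2 - 2x - 3 = f ✓

g(x) = -x^4 + (1/2)x^2 + 22x - 15


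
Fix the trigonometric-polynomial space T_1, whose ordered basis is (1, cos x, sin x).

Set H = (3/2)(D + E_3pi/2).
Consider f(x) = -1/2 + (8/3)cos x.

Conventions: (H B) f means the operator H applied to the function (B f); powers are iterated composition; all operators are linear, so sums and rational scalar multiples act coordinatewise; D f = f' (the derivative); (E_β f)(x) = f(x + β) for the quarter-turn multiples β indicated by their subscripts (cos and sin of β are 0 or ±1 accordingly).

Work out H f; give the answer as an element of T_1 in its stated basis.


the result is g(x) = -3/4

D f = -(8/3)sin x
E_3pi/2 f = -1/2 + (8/3)sin x
(D + E_3pi/2) f = -1/2
((3/2)(D + E_3pi/2)) f = -3/4


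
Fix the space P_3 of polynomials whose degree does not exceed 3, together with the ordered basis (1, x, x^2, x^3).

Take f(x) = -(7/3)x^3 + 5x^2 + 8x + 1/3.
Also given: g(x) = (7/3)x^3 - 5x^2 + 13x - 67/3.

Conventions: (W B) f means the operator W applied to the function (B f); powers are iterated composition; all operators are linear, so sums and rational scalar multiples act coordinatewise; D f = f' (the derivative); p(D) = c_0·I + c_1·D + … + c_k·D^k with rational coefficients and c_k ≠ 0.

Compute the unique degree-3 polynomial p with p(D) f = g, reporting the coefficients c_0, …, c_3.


D^0 f = -(7/3)x^3 + 5x^2 + 8x + 1/3
D^1 f = -7x^2 + 10x + 8
D^2 f = -14x + 10
D^3 f = -14
matching coefficients of g against c_0 f + c_1 Df + … from the top degree down determines the c_i
solution: c_0 = -1, c_1 = 0, c_2 = -3/2, c_3 = 1/2

c_0 = -1, c_1 = 0, c_2 = -3/2, c_3 = 1/2


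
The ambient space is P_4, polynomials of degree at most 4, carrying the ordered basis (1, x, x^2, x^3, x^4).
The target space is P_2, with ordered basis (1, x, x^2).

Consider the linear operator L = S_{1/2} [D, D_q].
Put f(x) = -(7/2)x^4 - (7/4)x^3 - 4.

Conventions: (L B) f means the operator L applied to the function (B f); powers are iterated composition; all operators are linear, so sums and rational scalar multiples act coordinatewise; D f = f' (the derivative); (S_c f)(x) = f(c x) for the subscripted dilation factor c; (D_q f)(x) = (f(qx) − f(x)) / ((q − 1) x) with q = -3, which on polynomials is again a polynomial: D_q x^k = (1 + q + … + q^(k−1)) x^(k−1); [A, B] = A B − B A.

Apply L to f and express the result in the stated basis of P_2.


the result is g(x) = 77x^2 - (35/2)x

D_q f = 70x^3 - (49/4)x^2
D D_q f = 210x^2 - (49/2)x
D f = -14x^3 - (21/4)x^2
D_q D f = -98x^2 + (21/2)x
[D, D_q] f = 308x^2 - 35x
S_{1/2} [D, D_q] f = 77x^2 - (35/2)x


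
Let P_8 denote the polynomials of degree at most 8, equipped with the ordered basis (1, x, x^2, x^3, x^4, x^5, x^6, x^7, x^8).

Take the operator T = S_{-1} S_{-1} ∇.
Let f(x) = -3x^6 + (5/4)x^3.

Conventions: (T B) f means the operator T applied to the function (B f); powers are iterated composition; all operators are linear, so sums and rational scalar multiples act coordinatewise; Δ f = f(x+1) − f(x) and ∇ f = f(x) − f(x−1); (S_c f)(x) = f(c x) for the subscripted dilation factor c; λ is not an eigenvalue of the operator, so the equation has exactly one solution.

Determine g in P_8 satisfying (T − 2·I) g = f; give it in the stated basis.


write g with unknown coordinates in the stated basis and equate coefficients in (T − 2·I) g = f
solving from the highest basis element down gives g = (3/2)x^6 + (9/2)x^5 - (65/8)x^3 - (15/16)x^2 + (9/2)x + 5/32
check: T g = 9x^5 - 15x^3 - (15/8)x^2 + 9x + 5/16
so T g − 2·g = -3x^6 + (5/4)x^3 = f ✓

the image equals g(x) = (3/2)x^6 + (9/2)x^5 - (65/8)x^3 - (15/16)x^2 + (9/2)x + 5/32


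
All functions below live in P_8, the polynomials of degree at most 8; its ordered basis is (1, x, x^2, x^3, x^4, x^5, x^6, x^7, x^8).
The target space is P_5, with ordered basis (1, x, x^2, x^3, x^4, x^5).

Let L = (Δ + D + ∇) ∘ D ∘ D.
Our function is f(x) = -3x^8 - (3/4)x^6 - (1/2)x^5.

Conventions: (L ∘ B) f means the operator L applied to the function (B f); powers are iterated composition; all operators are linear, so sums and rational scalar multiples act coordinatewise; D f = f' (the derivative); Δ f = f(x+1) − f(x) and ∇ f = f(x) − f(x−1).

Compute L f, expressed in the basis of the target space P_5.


g(x) = -3024x^5 - 6990x^3 - 90x^2 - 2196x - 20

D f = -24x^7 - (9/2)x^5 - (5/2)x^4
D D f = -168x^6 - (45/2)x^4 - 10x^3
Δ D D f = -1008x^5 - 2520x^4 - 3450x^3 - 2685x^2 - 1128x - 401/2
D D D f = -1008x^5 - 90x^3 - 30x^2
∇ D D f = -1008x^5 + 2520x^4 - 3450x^3 + 2625x^2 - 1068x + 361/2
(Δ + D + ∇) D D f = -3024x^5 - 6990x^3 - 90x^2 - 2196x - 20


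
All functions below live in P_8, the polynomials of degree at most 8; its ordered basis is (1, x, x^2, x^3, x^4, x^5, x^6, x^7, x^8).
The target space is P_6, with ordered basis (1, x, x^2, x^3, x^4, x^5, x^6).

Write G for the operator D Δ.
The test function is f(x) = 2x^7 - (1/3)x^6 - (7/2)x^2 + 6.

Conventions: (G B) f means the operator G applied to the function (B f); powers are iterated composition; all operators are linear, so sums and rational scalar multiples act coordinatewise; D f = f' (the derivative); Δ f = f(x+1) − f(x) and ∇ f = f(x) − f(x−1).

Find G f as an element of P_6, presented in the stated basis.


g(x) = 84x^5 + 200x^4 + 260x^3 + 190x^2 + 74x + 5

Δ f = 14x^6 + 40x^5 + 65x^4 + (190/3)x^3 + 37x^2 + 5x - 11/6
D Δ f = 84x^5 + 200x^4 + 260x^3 + 190x^2 + 74x + 5


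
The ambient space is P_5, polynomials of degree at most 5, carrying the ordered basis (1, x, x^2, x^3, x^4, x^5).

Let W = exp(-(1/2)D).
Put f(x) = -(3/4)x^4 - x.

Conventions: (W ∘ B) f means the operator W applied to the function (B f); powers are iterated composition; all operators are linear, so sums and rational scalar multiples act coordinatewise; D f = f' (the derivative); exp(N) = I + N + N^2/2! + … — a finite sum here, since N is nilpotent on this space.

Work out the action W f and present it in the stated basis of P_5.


order-1 term: (3/2)x^3 + 1/2
order-2 term: -(9/8)x^2
order-3 term: (3/8)x
order-4 term: -3/64
the series for exp(-(1/2)D) f terminates at order 4
exp(-(1/2)D) f = -(3/4)x^4 + (3/2)x^3 - (9/8)x^2 - (5/8)x + 29/64

the image equals g(x) = -(3/4)x^4 + (3/2)x^3 - (9/8)x^2 - (5/8)x + 29/64


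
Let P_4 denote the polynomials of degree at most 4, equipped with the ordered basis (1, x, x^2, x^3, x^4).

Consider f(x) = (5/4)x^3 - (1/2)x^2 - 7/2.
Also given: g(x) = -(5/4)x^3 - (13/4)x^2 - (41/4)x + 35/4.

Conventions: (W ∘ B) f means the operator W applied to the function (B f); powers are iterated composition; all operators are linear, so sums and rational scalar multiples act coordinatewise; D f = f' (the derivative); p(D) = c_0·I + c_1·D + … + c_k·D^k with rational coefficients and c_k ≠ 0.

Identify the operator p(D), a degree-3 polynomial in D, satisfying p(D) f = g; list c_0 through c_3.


p(D) = -I − D − (3/2)·D^2 + (1/2)·D^3, i.e. c_0 = -1, c_1 = -1, c_2 = -3/2, c_3 = 1/2

D^0 f = (5/4)x^3 - (1/2)x^2 - 7/2
D^1 f = (15/4)x^2 - x
D^2 f = (15/2)x - 1
D^3 f = 15/2
matching coefficients of g against c_0 f + c_1 Df + … from the top degree down determines the c_i
solution: c_0 = -1, c_1 = -1, c_2 = -3/2, c_3 = 1/2


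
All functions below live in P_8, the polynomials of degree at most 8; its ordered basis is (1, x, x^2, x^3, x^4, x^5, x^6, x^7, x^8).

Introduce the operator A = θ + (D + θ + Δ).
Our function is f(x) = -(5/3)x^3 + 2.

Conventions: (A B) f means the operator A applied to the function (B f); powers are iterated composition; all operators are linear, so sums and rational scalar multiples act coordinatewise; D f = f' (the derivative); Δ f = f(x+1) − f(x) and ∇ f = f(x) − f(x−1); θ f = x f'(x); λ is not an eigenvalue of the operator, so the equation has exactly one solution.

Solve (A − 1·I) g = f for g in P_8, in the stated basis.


the result is g(x) = -(1/3)x^3 + (2/3)x^2 - (5/3)x - 5

write g with unknown coordinates in the stated basis and equate coefficients in (A − 1·I) g = f
solving from the highest basis element down gives g = -(1/3)x^3 + (2/3)x^2 - (5/3)x - 5
check: A g = -2x^3 + (2/3)x^2 - (5/3)x - 3
so A g − 1·g = -(5/3)x^3 + 2 = f ✓


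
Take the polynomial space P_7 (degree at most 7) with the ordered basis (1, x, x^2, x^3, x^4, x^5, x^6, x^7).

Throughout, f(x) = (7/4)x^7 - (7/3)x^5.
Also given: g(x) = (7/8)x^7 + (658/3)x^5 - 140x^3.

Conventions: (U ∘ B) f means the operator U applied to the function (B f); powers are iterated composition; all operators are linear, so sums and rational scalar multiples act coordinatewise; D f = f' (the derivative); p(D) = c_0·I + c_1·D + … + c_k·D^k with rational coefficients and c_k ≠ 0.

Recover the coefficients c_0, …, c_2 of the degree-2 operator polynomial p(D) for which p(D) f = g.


D^0 f = (7/4)x^7 - (7/3)x^5
D^1 f = (49/4)x^6 - (35/3)x^4
D^2 f = (147/2)x^5 - (140/3)x^3
matching coefficients of g against c_0 f + c_1 Df + … from the top degree down determines the c_i
solution: c_0 = 1/2, c_1 = 0, c_2 = 3

p(D) = (1/2)·I + 3·D^2, i.e. c_0 = 1/2, c_1 = 0, c_2 = 3


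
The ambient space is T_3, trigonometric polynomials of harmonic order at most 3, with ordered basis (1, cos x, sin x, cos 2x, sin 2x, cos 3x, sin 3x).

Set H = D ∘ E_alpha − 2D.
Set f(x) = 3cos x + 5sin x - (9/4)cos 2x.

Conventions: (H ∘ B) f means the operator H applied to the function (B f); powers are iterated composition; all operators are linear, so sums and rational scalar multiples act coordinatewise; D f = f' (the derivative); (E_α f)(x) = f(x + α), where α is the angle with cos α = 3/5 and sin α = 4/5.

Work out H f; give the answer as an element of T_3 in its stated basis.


E_alpha f = (29/5)cos x + (3/5)sin x + (63/100)cos 2x + (54/25)sin 2x
D E_alpha f = (3/5)cos x - (29/5)sin x + (108/25)cos 2x - (63/50)sin 2x
D f = 5cos x - 3sin x + (9/2)sin 2x
(-2D) f = -10cos x + 6sin x - 9sin 2x
(D ∘ E_alpha − 2D) f = -(47/5)cos x + (1/5)sin x + (108/25)cos 2x - (513/50)sin 2x

the result is g(x) = -(47/5)cos x + (1/5)sin x + (108/25)cos 2x - (513/50)sin 2x


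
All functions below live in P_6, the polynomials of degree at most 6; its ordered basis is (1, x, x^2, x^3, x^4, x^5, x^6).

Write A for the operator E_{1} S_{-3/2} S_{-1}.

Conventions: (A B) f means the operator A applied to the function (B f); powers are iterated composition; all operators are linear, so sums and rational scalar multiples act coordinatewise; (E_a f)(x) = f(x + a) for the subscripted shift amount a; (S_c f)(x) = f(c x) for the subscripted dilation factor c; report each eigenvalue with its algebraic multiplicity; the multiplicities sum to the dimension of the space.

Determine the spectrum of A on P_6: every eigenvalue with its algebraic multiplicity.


λ = 1 (multiplicity 1), λ = 3/2 (multiplicity 1), λ = 9/4 (multiplicity 1), λ = 27/8 (multiplicity 1), λ = 81/16 (multiplicity 1), λ = 243/32 (multiplicity 1), λ = 729/64 (multiplicity 1)

image of 1: 1
image of x: (3/2)x + 3/2
image of x^2: (9/4)x^2 + (9/2)x + 9/4
image of x^3: (27/8)x^3 + (81/8)x^2 + (81/8)x + 27/8
image of x^4: (81/16)x^4 + (81/4)x^3 + (243/8)x^2 + (81/4)x + 81/16
image of x^5: (243/32)x^5 + (1215/32)x^4 + (1215/16)x^3 + (1215/16)x^2 + (1215/32)x + 243/32
image of x^6: (729/64)x^6 + (2187/32)x^5 + (10935/64)x^4 + (3645/16)x^3 + (10935/64)x^2 + (2187/32)x + 729/64
the matrix is upper triangular; its diagonal is (1, 3/2, 9/4, 27/8, 81/16, 243/32, 729/64)
for a triangular matrix the eigenvalues are the diagonal entries, with algebraic multiplicity their repetition count


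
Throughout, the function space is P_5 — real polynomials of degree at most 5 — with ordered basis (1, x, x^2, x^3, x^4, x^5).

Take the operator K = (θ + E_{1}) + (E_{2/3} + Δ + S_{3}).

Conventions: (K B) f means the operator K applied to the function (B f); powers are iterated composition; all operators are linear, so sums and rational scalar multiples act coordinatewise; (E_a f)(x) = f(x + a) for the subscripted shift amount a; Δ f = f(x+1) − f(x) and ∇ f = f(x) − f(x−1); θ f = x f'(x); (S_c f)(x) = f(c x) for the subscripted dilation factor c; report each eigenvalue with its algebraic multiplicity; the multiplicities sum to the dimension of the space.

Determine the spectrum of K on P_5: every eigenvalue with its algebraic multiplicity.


λ = 3 (multiplicity 1), λ = 6 (multiplicity 1), λ = 13 (multiplicity 1), λ = 32 (multiplicity 1), λ = 87 (multiplicity 1), λ = 250 (multiplicity 1)

image of 1: 3
image of x: 6x + 8/3
image of x^2: 13x^2 + (16/3)x + 22/9
image of x^3: 32x^3 + 8x^2 + (22/3)x + 62/27
image of x^4: 87x^4 + (32/3)x^3 + (44/3)x^2 + (248/27)x + 178/81
image of x^5: 250x^5 + (40/3)x^4 + (220/9)x^3 + (620/27)x^2 + (890/81)x + 518/243
the matrix is upper triangular; its diagonal is (3, 6, 13, 32, 87, 250)
for a triangular matrix the eigenvalues are the diagonal entries, with algebraic multiplicity their repetition count


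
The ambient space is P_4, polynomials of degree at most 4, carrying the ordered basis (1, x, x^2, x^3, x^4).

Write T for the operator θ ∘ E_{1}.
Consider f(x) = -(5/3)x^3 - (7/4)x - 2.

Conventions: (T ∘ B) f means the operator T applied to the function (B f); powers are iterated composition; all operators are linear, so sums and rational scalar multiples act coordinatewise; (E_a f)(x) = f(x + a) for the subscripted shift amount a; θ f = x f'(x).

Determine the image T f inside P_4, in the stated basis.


the image equals g(x) = -5x^3 - 10x^2 - (27/4)x

E_{1} f = -(5/3)x^3 - 5x^2 - (27/4)x - 65/12
θ E_{1} f = -5x^3 - 10x^2 - (27/4)x


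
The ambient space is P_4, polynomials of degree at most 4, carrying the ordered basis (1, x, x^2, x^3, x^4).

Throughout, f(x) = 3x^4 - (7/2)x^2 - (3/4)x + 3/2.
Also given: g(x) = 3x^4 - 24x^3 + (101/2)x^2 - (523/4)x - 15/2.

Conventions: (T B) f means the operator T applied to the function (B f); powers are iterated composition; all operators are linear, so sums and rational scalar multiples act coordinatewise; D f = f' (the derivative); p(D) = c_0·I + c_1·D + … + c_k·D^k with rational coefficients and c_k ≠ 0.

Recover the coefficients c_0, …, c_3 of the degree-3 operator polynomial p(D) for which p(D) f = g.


p(D) = I − 2·D + (3/2)·D^2 − 2·D^3, i.e. c_0 = 1, c_1 = -2, c_2 = 3/2, c_3 = -2

D^0 f = 3x^4 - (7/2)x^2 - (3/4)x + 3/2
D^1 f = 12x^3 - 7x - 3/4
D^2 f = 36x^2 - 7
D^3 f = 72x
matching coefficients of g against c_0 f + c_1 Df + … from the top degree down determines the c_i
solution: c_0 = 1, c_1 = -2, c_2 = 3/2, c_3 = -2


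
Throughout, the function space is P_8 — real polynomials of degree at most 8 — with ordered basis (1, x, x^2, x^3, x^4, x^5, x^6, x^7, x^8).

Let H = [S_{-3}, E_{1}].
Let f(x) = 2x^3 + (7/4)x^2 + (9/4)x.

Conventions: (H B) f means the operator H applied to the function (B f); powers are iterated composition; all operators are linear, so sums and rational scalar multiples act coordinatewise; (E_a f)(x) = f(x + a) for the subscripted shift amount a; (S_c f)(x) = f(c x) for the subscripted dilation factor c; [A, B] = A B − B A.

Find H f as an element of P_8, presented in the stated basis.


the result is g(x) = 216x^2 + 102x + 51

E_{1} f = 2x^3 + (31/4)x^2 + (47/4)x + 6
S_{-3} E_{1} f = -54x^3 + (279/4)x^2 - (141/4)x + 6
S_{-3} f = -54x^3 + (63/4)x^2 - (27/4)x
E_{1} S_{-3} f = -54x^3 - (585/4)x^2 - (549/4)x - 45
[S_{-3}, E_{1}] f = 216x^2 + 102x + 51


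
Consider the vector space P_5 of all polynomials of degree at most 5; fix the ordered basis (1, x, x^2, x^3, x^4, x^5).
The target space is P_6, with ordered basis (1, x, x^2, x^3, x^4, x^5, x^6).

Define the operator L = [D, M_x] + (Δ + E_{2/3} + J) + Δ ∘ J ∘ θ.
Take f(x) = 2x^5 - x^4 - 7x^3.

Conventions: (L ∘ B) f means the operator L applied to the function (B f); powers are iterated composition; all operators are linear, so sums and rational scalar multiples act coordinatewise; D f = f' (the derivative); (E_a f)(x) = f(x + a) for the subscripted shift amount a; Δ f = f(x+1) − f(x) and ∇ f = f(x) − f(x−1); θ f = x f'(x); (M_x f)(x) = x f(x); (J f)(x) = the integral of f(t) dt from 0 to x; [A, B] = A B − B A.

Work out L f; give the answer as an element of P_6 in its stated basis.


g(x) = (1/3)x^6 + (69/5)x^5 + (407/12)x^4 + (113/9)x^3 - (1741/54)x^2 - (3122/81)x - 60223/4860

M_x f = 2x^6 - x^5 - 7x^4
D M_x f = 12x^5 - 5x^4 - 28x^3
D f = 10x^4 - 4x^3 - 21x^2
M_x D f = 10x^5 - 4x^4 - 21x^3
[D, M_x] f = 2x^5 - x^4 - 7x^3
Δ f = 10x^4 + 16x^3 - 7x^2 - 15x - 6
E_{2/3} f = 2x^5 + (17/3)x^4 - (7/9)x^3 - (290/27)x^2 - (692/81)x - 488/243
J f = (1/3)x^6 - (1/5)x^5 - (7/4)x^4
(Δ + E_{2/3} + J) f = (1/3)x^6 + (9/5)x^5 + (167/12)x^4 + (137/9)x^3 - (479/27)x^2 - (1907/81)x - 1946/243
θ f = 10x^5 - 4x^4 - 21x^3
J θ f = (5/3)x^6 - (4/5)x^5 - (21/4)x^4
Δ J θ f = 10x^5 + 21x^4 + (13/3)x^3 - (29/2)x^2 - 15x - 263/60
([D, M_x] + (Δ + E_{2/3} + J) + Δ ∘ J ∘ θ) f = (1/3)x^6 + (69/5)x^5 + (407/12)x^4 + (113/9)x^3 - (1741/54)x^2 - (3122/81)x - 60223/4860


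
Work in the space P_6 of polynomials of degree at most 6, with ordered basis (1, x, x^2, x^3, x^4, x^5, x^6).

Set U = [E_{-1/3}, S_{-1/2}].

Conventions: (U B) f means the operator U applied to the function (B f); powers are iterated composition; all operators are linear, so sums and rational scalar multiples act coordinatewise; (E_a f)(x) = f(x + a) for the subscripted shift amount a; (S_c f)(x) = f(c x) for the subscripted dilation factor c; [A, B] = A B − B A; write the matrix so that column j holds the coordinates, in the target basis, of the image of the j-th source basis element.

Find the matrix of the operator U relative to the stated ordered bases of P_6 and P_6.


image of 1: 0
image of x: 1/2
image of x^2: -(1/2)x - 1/12
image of x^3: (3/8)x^2 + (1/8)x + 1/24
image of x^4: -(1/4)x^3 - (1/8)x^2 - (1/12)x - 5/432
image of x^5: (5/32)x^4 + (5/48)x^3 + (5/48)x^2 + (25/864)x + 11/2592
image of x^6: -(3/32)x^5 - (5/64)x^4 - (5/48)x^3 - (25/576)x^2 - (11/864)x - 7/5184
each image's coordinates form column j of the matrix

the matrix is [[0, 1/2, -1/12, 1/24, -5/432, 11/2592, -7/5184]; [0, 0, -1/2, 1/8, -1/12, 25/864, -11/864]; [0, 0, 0, 3/8, -1/8, 5/48, -25/576]; [0, 0, 0, 0, -1/4, 5/48, -5/48]; [0, 0, 0, 0, 0, 5/32, -5/64]; [0, 0, 0, 0, 0, 0, -3/32]; [0, 0, 0, 0, 0, 0, 0]] (rows listed top to bottom)


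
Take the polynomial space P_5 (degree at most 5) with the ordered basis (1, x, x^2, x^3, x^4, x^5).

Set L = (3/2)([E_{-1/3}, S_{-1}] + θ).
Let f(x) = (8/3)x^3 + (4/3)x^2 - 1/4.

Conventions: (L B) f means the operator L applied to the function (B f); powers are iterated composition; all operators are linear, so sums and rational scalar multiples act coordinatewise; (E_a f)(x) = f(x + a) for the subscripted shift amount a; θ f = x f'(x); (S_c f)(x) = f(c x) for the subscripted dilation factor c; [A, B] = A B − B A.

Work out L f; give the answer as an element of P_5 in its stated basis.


S_{-1} f = -(8/3)x^3 + (4/3)x^2 - 1/4
E_{-1/3} S_{-1} f = -(8/3)x^3 + 4x^2 - (16/9)x - 1/324
E_{-1/3} f = (8/3)x^3 - (4/3)x^2 - 65/324
S_{-1} E_{-1/3} f = -(8/3)x^3 - (4/3)x^2 - 65/324
[E_{-1/3}, S_{-1}] f = (16/3)x^2 - (16/9)x + 16/81
θ f = 8x^3 + (8/3)x^2
([E_{-1/3}, S_{-1}] + θ) f = 8x^3 + 8x^2 - (16/9)x + 16/81
((3/2)([E_{-1/3}, S_{-1}] + θ)) f = 12x^3 + 12x^2 - (8/3)x + 8/27

the image equals g(x) = 12x^3 + 12x^2 - (8/3)x + 8/27


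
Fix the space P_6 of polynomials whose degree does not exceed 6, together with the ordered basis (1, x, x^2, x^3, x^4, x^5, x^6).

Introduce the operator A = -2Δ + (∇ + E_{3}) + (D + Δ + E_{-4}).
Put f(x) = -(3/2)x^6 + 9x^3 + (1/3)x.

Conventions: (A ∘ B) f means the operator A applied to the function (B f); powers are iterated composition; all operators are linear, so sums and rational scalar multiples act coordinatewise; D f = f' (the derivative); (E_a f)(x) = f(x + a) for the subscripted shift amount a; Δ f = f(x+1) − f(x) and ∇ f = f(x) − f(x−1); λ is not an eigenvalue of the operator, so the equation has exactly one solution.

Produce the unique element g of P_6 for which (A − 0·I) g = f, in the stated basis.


the result is g(x) = -(3/4)x^6 + (1035/8)x^4 - 273x^3 - (14085/2)x^2 + (103411/6)x + 897225/16

write g with unknown coordinates in the stated basis and equate coefficients in (A − 0·I) g = f
solving from the highest basis element down gives g = -(3/4)x^6 + (1035/8)x^4 - 273x^3 - (14085/2)x^2 + (103411/6)x + 897225/16
check: A g = -(3/2)x^6 + 9x^3 + (1/3)x
so A g − 0·g = -(3/2)x^6 + 9x^3 + (1/3)x = f ✓


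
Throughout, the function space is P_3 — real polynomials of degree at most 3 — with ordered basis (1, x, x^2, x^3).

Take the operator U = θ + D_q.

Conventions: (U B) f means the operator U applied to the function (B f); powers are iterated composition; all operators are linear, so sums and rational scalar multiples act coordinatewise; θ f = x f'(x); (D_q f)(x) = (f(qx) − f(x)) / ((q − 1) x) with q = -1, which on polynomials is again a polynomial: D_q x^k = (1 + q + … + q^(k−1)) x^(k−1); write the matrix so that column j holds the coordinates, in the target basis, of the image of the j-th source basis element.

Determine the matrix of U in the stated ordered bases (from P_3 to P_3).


image of 1: 0
image of x: x + 1
image of x^2: 2x^2
image of x^3: 3x^3 + x^2
each image's coordinates form column j of the matrix

the matrix is [[0, 1, 0, 0]; [0, 1, 0, 0]; [0, 0, 2, 1]; [0, 0, 0, 3]] (rows listed top to bottom)


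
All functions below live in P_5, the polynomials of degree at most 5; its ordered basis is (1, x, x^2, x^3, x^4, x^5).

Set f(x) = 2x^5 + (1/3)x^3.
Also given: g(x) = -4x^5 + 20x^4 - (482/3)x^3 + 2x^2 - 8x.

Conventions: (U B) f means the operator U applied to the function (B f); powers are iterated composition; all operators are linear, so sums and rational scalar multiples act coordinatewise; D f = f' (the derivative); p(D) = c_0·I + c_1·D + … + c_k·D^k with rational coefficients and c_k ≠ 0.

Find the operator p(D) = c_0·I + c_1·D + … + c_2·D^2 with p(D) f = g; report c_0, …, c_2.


p(D) = -2·I + 2·D − 4·D^2, i.e. c_0 = -2, c_1 = 2, c_2 = -4

D^0 f = 2x^5 + (1/3)x^3
D^1 f = 10x^4 + x^2
D^2 f = 40x^3 + 2x
matching coefficients of g against c_0 f + c_1 Df + … from the top degree down determines the c_i
solution: c_0 = -2, c_1 = 2, c_2 = -4


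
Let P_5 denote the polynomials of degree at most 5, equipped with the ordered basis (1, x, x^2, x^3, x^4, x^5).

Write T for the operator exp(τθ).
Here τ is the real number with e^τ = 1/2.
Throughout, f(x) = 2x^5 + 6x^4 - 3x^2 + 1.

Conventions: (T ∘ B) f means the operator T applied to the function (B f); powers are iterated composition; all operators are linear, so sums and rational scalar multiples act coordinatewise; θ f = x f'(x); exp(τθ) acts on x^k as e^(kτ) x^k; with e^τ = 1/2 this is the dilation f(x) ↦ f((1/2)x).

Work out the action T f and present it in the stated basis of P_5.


exp(τθ) x^k = e^(kτ) x^k; with e^τ = 1/2 this sends x^k to (1/2)^k x^k
x^2 ↦ 1/4 x^2
x^4 ↦ 1/16 x^4
x^5 ↦ 1/32 x^5
applying this coordinatewise to f: exp(τθ) f = (1/16)x^5 + (3/8)x^4 - (3/4)x^2 + 1

the image equals g(x) = (1/16)x^5 + (3/8)x^4 - (3/4)x^2 + 1


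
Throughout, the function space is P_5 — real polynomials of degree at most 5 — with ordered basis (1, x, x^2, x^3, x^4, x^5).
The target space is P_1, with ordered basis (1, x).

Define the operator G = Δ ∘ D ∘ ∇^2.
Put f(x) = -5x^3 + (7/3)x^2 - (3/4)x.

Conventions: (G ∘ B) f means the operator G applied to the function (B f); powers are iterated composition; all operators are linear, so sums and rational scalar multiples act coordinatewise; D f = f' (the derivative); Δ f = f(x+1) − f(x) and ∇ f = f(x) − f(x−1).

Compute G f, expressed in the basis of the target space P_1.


∇ f = -15x^2 + (59/3)x - 97/12
∇ ∇ f = -30x + 104/3
D ∇^2 f = -30
Δ D ∇^2 f = 0

g(x) = 0


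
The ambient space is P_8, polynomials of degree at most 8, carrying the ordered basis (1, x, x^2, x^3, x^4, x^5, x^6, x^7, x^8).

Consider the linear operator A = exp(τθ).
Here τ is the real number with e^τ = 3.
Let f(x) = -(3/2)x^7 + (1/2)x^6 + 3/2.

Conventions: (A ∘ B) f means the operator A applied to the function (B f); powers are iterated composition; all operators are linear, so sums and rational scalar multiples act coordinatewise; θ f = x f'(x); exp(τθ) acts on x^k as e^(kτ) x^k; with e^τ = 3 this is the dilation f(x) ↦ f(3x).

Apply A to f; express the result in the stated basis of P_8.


exp(τθ) x^k = e^(kτ) x^k; with e^τ = 3 this sends x^k to 3^k x^k
x^6 ↦ 729 x^6
x^7 ↦ 2187 x^7
applying this coordinatewise to f: exp(τθ) f = -(6561/2)x^7 + (729/2)x^6 + 3/2

the image equals g(x) = -(6561/2)x^7 + (729/2)x^6 + 3/2


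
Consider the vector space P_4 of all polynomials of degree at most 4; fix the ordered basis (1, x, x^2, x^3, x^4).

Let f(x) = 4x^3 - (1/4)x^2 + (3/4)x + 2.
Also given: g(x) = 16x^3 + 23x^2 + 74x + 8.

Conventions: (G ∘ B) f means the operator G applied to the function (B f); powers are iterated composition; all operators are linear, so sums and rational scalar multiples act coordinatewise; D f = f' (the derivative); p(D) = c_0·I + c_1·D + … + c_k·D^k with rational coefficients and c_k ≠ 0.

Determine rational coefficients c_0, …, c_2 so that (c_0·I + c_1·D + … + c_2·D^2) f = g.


D^0 f = 4x^3 - (1/4)x^2 + (3/4)x + 2
D^1 f = 12x^2 - (1/2)x + 3/4
D^2 f = 24x - 1/2
matching coefficients of g against c_0 f + c_1 Df + … from the top degree down determines the c_i
solution: c_0 = 4, c_1 = 2, c_2 = 3

p(D) = 4·I + 2·D + 3·D^2, i.e. c_0 = 4, c_1 = 2, c_2 = 3


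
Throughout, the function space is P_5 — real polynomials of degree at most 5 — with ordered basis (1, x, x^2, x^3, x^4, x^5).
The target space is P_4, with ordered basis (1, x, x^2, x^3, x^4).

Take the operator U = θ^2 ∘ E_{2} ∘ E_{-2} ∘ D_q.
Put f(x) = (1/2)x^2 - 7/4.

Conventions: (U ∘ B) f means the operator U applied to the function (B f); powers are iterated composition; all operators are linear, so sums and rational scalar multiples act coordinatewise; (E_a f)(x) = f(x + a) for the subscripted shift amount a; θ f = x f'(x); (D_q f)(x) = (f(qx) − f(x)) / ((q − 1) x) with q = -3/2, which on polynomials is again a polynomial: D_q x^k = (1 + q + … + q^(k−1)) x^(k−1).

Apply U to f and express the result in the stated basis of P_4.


D_q f = -(1/4)x
E_{-2} D_q f = -(1/4)x + 1/2
E_{2} E_{-2} D_q f = -(1/4)x
θ (E_{2} ∘ E_{-2} ∘ D_q) f = -(1/4)x
θ θ (E_{2} ∘ E_{-2} ∘ D_q) f = -(1/4)x

the result is g(x) = -(1/4)x


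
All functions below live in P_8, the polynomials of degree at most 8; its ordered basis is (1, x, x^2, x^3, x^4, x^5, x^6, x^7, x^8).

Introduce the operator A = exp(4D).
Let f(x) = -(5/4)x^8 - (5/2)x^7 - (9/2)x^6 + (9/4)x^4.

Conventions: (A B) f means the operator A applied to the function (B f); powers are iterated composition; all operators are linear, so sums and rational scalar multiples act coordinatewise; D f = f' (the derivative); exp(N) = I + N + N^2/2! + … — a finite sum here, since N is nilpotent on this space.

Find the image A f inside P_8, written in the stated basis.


the image equals g(x) = -(5/4)x^8 - (85/2)x^7 - (1269/2)x^6 - 5428x^5 - (116311/4)x^4 - 99804x^3 - 214184x^2 - 262592x - 140736

order-1 term: -40x^7 - 70x^6 - 108x^5 + 36x^3
order-2 term: -560x^6 - 840x^5 - 1080x^4 + 216x^2
order-3 term: -4480x^5 - 5600x^4 - 5760x^3 + 576x
order-4 term: -22400x^4 - 22400x^3 - 17280x^2 + 576
order-5 term: -71680x^3 - 53760x^2 - 27648x
order-6 term: -143360x^2 - 71680x - 18432
order-7 term: -163840x - 40960
order-8 term: -81920
the series for exp(4D) f terminates at order 8
exp(4D) f = -(5/4)x^8 - (85/2)x^7 - (1269/2)x^6 - 5428x^5 - (116311/4)x^4 - 99804x^3 - 214184x^2 - 262592x - 140736


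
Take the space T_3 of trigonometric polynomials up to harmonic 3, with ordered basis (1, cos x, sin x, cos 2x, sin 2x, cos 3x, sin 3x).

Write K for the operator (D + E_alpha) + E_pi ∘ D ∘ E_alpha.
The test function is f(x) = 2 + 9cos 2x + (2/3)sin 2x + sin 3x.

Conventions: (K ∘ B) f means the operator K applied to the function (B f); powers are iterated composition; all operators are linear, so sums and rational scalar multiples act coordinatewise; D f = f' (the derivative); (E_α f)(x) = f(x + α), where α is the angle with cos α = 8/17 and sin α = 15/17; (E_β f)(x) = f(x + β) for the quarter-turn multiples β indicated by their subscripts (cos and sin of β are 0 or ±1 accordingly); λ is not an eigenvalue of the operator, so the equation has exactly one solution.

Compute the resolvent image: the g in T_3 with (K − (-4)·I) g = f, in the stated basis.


write g with unknown coordinates in the stated basis and equate coefficients in (K − (-4)·I) g = f
solving from the highest basis element down gives g = 2/5 + (12913/5307)cos 2x + (14422/5307)sin 2x - (28908/205985)cos 3x + (13279/205985)sin 3x
check: K g = 2/5 - (3889/5307)cos 2x - (18050/1769)sin 2x + (115632/205985)cos 3x + (152869/205985)sin 3x
so K g − (-4)·g = 2 + 9cos 2x + (2/3)sin 2x + sin 3x = f ✓

the image equals g(x) = 2/5 + (12913/5307)cos 2x + (14422/5307)sin 2x - (28908/205985)cos 3x + (13279/205985)sin 3x


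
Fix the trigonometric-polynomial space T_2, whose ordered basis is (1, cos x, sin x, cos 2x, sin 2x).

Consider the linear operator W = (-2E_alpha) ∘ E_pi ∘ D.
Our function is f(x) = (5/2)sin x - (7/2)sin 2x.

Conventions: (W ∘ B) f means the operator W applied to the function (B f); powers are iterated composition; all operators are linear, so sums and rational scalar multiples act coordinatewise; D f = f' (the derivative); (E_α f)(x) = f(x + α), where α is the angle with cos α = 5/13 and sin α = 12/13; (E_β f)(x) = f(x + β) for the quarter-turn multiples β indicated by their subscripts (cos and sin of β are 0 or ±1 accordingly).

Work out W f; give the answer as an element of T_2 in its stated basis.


D f = (5/2)cos x - 7cos 2x
E_pi D f = -(5/2)cos x - 7cos 2x
E_alpha E_pi D f = -(25/26)cos x + (30/13)sin x + (833/169)cos 2x + (840/169)sin 2x
(-2E_alpha) E_pi D f = (25/13)cos x - (60/13)sin x - (1666/169)cos 2x - (1680/169)sin 2x

g(x) = (25/13)cos x - (60/13)sin x - (1666/169)cos 2x - (1680/169)sin 2x


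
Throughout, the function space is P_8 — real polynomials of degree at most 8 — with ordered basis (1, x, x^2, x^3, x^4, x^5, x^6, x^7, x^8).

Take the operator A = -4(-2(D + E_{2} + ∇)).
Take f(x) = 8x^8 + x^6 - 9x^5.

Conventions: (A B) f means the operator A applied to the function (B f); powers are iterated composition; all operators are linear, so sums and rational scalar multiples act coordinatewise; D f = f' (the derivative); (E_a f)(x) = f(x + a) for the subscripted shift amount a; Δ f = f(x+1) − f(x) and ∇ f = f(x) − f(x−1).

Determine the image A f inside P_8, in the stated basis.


the result is g(x) = 64x^8 + 2048x^7 + 5384x^6 + 32376x^5 + 66120x^4 + 117552x^3 + 108216x^2 + 62232x + 14448

D f = 64x^7 + 6x^5 - 45x^4
E_{2} f = 8x^8 + 128x^7 + 897x^6 + 3587x^5 + 8930x^4 + 14136x^3 + 13856x^2 + 7664x + 1824
∇ f = 64x^7 - 224x^6 + 454x^5 - 620x^4 + 558x^3 - 329x^2 + 115x - 18
(D + E_{2} + ∇) f = 8x^8 + 256x^7 + 673x^6 + 4047x^5 + 8265x^4 + 14694x^3 + 13527x^2 + 7779x + 1806
(-2(D + E_{2} + ∇)) f = -16x^8 - 512x^7 - 1346x^6 - 8094x^5 - 16530x^4 - 29388x^3 - 27054x^2 - 15558x - 3612
(-4(-2(D + E_{2} + ∇))) f = 64x^8 + 2048x^7 + 5384x^6 + 32376x^5 + 66120x^4 + 117552x^3 + 108216x^2 + 62232x + 14448


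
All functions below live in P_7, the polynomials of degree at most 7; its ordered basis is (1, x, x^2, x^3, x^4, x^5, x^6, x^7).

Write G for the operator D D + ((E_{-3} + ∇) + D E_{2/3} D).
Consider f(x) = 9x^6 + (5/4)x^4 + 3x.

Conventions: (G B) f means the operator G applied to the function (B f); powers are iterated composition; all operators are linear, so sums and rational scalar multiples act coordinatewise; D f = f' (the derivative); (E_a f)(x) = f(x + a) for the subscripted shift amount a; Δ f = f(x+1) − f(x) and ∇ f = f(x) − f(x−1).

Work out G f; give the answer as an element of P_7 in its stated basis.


D f = 54x^5 + 5x^3 + 3
D D f = 270x^4 + 15x^2
E_{-3} f = 9x^6 - 162x^5 + (4865/4)x^4 - 4875x^3 + (22005/2)x^2 - 13254x + 26613/4
∇ f = 54x^5 - 135x^4 + 185x^3 - (285/2)x^2 + 59x - 29/4
(E_{-3} + ∇) f = 9x^6 - 108x^5 + (4325/4)x^4 - 4690x^3 + 10860x^2 - 13195x + 6646
D f = 54x^5 + 5x^3 + 3
E_{2/3} D f = 54x^5 + 180x^4 + 245x^3 + 170x^2 + 60x + 313/27
D E_{2/3} D f = 270x^4 + 720x^3 + 735x^2 + 340x + 60
((E_{-3} + ∇) + D E_{2/3} D) f = 9x^6 - 108x^5 + (5405/4)x^4 - 3970x^3 + 11595x^2 - 12855x + 6706
(D D + ((E_{-3} + ∇) + D E_{2/3} D)) f = 9x^6 - 108x^5 + (6485/4)x^4 - 3970x^3 + 11610x^2 - 12855x + 6706

the image equals g(x) = 9x^6 - 108x^5 + (6485/4)x^4 - 3970x^3 + 11610x^2 - 12855x + 6706


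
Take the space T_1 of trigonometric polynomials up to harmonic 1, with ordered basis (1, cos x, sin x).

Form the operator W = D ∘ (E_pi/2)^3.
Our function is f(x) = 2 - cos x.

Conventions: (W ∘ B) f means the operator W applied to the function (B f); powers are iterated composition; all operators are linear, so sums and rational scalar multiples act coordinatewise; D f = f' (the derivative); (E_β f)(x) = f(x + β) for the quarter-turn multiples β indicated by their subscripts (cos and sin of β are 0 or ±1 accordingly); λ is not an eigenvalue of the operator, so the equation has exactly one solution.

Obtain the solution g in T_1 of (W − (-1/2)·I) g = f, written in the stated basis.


g(x) = 4 - (2/3)cos x

write g with unknown coordinates in the stated basis and equate coefficients in (W − (-1/2)·I) g = f
solving from the highest basis element down gives g = 4 - (2/3)cos x
check: W g = -(2/3)cos x
so W g − (-1/2)·g = 2 - cos x = f ✓
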